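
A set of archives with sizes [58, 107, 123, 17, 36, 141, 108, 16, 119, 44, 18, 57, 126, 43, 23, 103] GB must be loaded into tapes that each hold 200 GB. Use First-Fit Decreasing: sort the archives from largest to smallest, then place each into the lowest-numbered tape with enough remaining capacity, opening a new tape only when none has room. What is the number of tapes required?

Sorted descending: 141, 126, 123, 119, 108, 107, 103, 58, 57, 44, 43, 36, 23, 18, 17, 16.
tape 1: place 141 GB, 59 GB left
tape 2: place 126 GB, 74 GB left
tape 3: place 123 GB, 77 GB left
tape 4: place 119 GB, 81 GB left
tape 5: place 108 GB, 92 GB left
tape 6: place 107 GB, 93 GB left
tape 7: place 103 GB, 97 GB left
tape 1: place 58 GB, 1 GB left
tape 2: place 57 GB, 17 GB left
tape 3: place 44 GB, 33 GB left
tape 4: place 43 GB, 38 GB left
tape 4: place 36 GB, 2 GB left
tape 3: place 23 GB, 10 GB left
tape 5: place 18 GB, 74 GB left
tape 2: place 17 GB, 0 GB left
tape 5: place 16 GB, 58 GB left

7 tapes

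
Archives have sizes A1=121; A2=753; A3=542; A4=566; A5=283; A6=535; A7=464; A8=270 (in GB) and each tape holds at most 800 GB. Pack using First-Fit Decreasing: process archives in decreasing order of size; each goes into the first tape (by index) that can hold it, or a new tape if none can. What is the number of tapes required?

6 tapes

Sorted descending: 753, 566, 542, 535, 464, 283, 270, 121.
tape 1: place 753 GB, 47 GB left
tape 2: place 566 GB, 234 GB left
tape 3: place 542 GB, 258 GB left
tape 4: place 535 GB, 265 GB left
tape 5: place 464 GB, 336 GB left
tape 5: place 283 GB, 53 GB left
tape 6: place 270 GB, 530 GB left
tape 2: place 121 GB, 113 GB left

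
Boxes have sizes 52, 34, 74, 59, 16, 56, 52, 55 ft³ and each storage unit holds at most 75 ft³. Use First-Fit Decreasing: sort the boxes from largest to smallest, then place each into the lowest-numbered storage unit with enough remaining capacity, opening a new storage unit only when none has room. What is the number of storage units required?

Sorted descending: 74, 59, 56, 55, 52, 52, 34, 16.
storage unit 1: place 74 ft³, 1 ft³ left
storage unit 2: place 59 ft³, 16 ft³ left
storage unit 3: place 56 ft³, 19 ft³ left
storage unit 4: place 55 ft³, 20 ft³ left
storage unit 5: place 52 ft³, 23 ft³ left
storage unit 6: place 52 ft³, 23 ft³ left
storage unit 7: place 34 ft³, 41 ft³ left
storage unit 2: place 16 ft³, 0 ft³ left
Final storage units: [74] [59,16] [56] [55] [52] [52] [34].

7 storage units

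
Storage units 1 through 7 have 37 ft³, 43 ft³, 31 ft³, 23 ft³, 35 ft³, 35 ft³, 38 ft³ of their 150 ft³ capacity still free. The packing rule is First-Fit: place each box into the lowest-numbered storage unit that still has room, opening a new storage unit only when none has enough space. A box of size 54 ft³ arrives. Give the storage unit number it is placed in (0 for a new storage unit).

0

No storage unit has ≥ 54 ft³ free, so a new storage unit is opened.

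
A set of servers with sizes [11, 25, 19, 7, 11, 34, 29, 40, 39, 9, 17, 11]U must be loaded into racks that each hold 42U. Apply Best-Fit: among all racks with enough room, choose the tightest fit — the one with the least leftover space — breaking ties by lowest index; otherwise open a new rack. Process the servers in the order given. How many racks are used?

7

Put 11U in rack 1; 31U remain.
Put 25U in rack 1; 6U remain.
Put 19U in rack 2; 23U remain.
Put 7U in rack 2; 16U remain.
Put 11U in rack 2; 5U remain.
Put 34U in rack 3; 8U remain.
Put 29U in rack 4; 13U remain.
Put 40U in rack 5; 2U remain.
Put 39U in rack 6; 3U remain.
Put 9U in rack 4; 4U remain.
Put 17U in rack 7; 25U remain.
Put 11U in rack 7; 14U remain.
Final racks: [11,25] [19,7,11] [34] [29,9] [40] [39] [17,11].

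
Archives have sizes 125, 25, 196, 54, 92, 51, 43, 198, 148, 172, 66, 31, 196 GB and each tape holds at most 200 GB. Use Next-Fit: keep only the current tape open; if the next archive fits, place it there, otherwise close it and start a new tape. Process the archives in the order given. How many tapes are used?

9

tape 1: place 125 GB, 75 GB left
tape 1: place 25 GB, 50 GB left
tape 2: place 196 GB, 4 GB left
tape 3: place 54 GB, 146 GB left
tape 3: place 92 GB, 54 GB left
tape 3: place 51 GB, 3 GB left
tape 4: place 43 GB, 157 GB left
tape 5: place 198 GB, 2 GB left
tape 6: place 148 GB, 52 GB left
tape 7: place 172 GB, 28 GB left
tape 8: place 66 GB, 134 GB left
tape 8: place 31 GB, 103 GB left
tape 9: place 196 GB, 4 GB left
Final tapes: [125,25] [196] [54,92,51] [43] [198] [148] [172] [66,31] [196].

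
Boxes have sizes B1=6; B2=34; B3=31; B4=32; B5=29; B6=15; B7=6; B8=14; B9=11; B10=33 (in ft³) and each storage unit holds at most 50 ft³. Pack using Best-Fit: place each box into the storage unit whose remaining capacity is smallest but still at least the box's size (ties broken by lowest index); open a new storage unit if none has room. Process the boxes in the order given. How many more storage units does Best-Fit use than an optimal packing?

0

Best-Fit: [6,34,6] [31,14] [32,15] [29,11] [33] → 5 storage units.
Total size 211 ft³; any packing needs at least ⌈211/50⌉ = 5 storage units.
So 5 is already optimal.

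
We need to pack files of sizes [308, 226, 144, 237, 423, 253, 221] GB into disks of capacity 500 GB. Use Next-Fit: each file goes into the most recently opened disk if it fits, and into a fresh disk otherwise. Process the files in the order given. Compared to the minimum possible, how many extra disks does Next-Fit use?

1

Next-Fit: [308] [226,144] [237] [423] [253,221] → 5 disks.
Total size 1812 GB; any packing needs at least ⌈1812/500⌉ = 4 disks.
An optimal packing achieves that bound: [423] [308,144] [253,237] [226,221] → 4 disks.
Excess: 5 − 4 = 1.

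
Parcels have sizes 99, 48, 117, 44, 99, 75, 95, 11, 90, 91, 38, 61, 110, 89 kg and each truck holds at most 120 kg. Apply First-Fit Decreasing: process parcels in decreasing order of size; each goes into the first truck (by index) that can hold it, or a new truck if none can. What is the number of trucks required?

11

Sorted descending: 117, 110, 99, 99, 95, 91, 90, 89, 75, 61, 48, 44, 38, 11.
Put 117 kg in truck 1; 3 kg remain.
Put 110 kg in truck 2; 10 kg remain.
Put 99 kg in truck 3; 21 kg remain.
Put 99 kg in truck 4; 21 kg remain.
Put 95 kg in truck 5; 25 kg remain.
Put 91 kg in truck 6; 29 kg remain.
Put 90 kg in truck 7; 30 kg remain.
Put 89 kg in truck 8; 31 kg remain.
Put 75 kg in truck 9; 45 kg remain.
Put 61 kg in truck 10; 59 kg remain.
Put 48 kg in truck 10; 11 kg remain.
Put 44 kg in truck 9; 1 kg remain.
Put 38 kg in truck 11; 82 kg remain.
Put 11 kg in truck 3; 10 kg remain.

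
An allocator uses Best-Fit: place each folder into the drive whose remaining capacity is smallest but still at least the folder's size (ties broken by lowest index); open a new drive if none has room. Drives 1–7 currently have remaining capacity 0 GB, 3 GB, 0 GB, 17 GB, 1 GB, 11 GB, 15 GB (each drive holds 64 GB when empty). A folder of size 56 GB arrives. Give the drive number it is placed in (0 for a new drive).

No drive has ≥ 56 GB free, so a new drive is opened.

0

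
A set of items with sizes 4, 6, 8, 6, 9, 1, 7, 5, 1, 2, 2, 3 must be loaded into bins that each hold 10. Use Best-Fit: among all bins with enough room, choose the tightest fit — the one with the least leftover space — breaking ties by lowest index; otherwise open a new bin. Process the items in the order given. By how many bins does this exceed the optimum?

0

Best-Fit: [4,6] [8,1] [6,2] [9,1] [7,2] [5,3] → 6 bins.
Total size 54; any packing needs at least ⌈54/10⌉ = 6 bins.
So 6 is already optimal.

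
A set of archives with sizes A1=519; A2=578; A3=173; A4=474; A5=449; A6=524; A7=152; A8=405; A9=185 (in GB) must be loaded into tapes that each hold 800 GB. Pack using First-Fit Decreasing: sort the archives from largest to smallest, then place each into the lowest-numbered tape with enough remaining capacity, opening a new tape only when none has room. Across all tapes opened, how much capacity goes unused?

Sorted descending: 578, 524, 519, 474, 449, 405, 185, 173, 152.
tape 1: place 578 GB, 222 GB left
tape 2: place 524 GB, 276 GB left
tape 3: place 519 GB, 281 GB left
tape 4: place 474 GB, 326 GB left
tape 5: place 449 GB, 351 GB left
tape 6: place 405 GB, 395 GB left
tape 1: place 185 GB, 37 GB left
tape 2: place 173 GB, 103 GB left
tape 3: place 152 GB, 129 GB left
6 tapes × 800 GB = 4800 GB; used 3459 GB; unused 1341 GB.

1341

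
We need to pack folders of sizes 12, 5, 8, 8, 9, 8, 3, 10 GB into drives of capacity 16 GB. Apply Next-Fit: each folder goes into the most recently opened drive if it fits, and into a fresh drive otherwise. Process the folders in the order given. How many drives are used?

drive 1: place 12 GB, 4 GB left
drive 2: place 5 GB, 11 GB left
drive 2: place 8 GB, 3 GB left
drive 3: place 8 GB, 8 GB left
drive 4: place 9 GB, 7 GB left
drive 5: place 8 GB, 8 GB left
drive 5: place 3 GB, 5 GB left
drive 6: place 10 GB, 6 GB left

6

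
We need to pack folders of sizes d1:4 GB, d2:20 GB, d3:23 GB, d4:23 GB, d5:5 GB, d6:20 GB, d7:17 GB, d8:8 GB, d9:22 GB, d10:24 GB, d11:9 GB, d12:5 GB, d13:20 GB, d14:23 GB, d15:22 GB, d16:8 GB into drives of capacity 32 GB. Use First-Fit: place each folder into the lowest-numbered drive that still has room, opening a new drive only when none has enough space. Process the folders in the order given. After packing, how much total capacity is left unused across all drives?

drive 1: place d1 (4 GB), 28 GB left
drive 1: place d2 (20 GB), 8 GB left
drive 2: place d3 (23 GB), 9 GB left
drive 3: place d4 (23 GB), 9 GB left
drive 1: place d5 (5 GB), 3 GB left
drive 4: place d6 (20 GB), 12 GB left
drive 5: place d7 (17 GB), 15 GB left
drive 2: place d8 (8 GB), 1 GB left
drive 6: place d9 (22 GB), 10 GB left
drive 7: place d10 (24 GB), 8 GB left
drive 3: place d11 (9 GB), 0 GB left
drive 4: place d12 (5 GB), 7 GB left
drive 8: place d13 (20 GB), 12 GB left
drive 9: place d14 (23 GB), 9 GB left
drive 10: place d15 (22 GB), 10 GB left
drive 5: place d16 (8 GB), 7 GB left
10 drives × 32 GB = 320 GB; used 253 GB; unused 67 GB.

67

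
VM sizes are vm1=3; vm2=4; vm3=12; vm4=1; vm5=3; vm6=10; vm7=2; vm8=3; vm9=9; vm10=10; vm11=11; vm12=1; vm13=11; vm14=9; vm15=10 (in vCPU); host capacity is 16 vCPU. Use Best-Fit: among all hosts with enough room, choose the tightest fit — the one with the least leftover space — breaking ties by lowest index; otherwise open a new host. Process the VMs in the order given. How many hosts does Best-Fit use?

8

Put vm1 (3 vCPU) in host 1; 13 vCPU remain.
Put vm2 (4 vCPU) in host 1; 9 vCPU remain.
Put vm3 (12 vCPU) in host 2; 4 vCPU remain.
Put vm4 (1 vCPU) in host 2; 3 vCPU remain.
Put vm5 (3 vCPU) in host 2; 0 vCPU remain.
Put vm6 (10 vCPU) in host 3; 6 vCPU remain.
Put vm7 (2 vCPU) in host 3; 4 vCPU remain.
Put vm8 (3 vCPU) in host 3; 1 vCPU remain.
Put vm9 (9 vCPU) in host 1; 0 vCPU remain.
Put vm10 (10 vCPU) in host 4; 6 vCPU remain.
Put vm11 (11 vCPU) in host 5; 5 vCPU remain.
Put vm12 (1 vCPU) in host 3; 0 vCPU remain.
Put vm13 (11 vCPU) in host 6; 5 vCPU remain.
Put vm14 (9 vCPU) in host 7; 7 vCPU remain.
Put vm15 (10 vCPU) in host 8; 6 vCPU remain.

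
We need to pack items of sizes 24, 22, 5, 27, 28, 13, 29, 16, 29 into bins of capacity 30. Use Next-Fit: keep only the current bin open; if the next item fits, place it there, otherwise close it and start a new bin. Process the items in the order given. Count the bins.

24 → bin 1 (remaining 6)
22 → bin 2 (remaining 8)
5 → bin 2 (remaining 3)
27 → bin 3 (remaining 3)
28 → bin 4 (remaining 2)
13 → bin 5 (remaining 17)
29 → bin 6 (remaining 1)
16 → bin 7 (remaining 14)
29 → bin 8 (remaining 1)

8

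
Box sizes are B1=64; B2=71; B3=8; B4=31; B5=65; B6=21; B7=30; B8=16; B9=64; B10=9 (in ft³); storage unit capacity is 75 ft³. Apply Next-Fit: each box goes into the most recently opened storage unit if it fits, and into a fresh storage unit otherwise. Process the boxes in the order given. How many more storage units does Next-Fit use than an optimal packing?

0

Next-Fit: [64] [71] [8,31] [65] [21,30,16] [64,9] → 6 storage units.
Total size 379 ft³; any packing needs at least ⌈379/75⌉ = 6 storage units.
So 6 is already optimal.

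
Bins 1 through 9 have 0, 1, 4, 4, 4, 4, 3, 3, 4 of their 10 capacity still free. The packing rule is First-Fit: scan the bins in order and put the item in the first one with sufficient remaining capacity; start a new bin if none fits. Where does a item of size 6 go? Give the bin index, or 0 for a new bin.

0

No bin has ≥ 6 free, so a new bin is opened.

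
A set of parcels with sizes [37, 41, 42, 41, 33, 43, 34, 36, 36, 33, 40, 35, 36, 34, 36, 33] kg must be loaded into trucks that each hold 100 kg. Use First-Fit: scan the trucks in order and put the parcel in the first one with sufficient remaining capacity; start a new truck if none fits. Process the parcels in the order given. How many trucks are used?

8

Put 37 kg in truck 1; 63 kg remain.
Put 41 kg in truck 1; 22 kg remain.
Put 42 kg in truck 2; 58 kg remain.
Put 41 kg in truck 2; 17 kg remain.
Put 33 kg in truck 3; 67 kg remain.
Put 43 kg in truck 3; 24 kg remain.
Put 34 kg in truck 4; 66 kg remain.
Put 36 kg in truck 4; 30 kg remain.
Put 36 kg in truck 5; 64 kg remain.
Put 33 kg in truck 5; 31 kg remain.
Put 40 kg in truck 6; 60 kg remain.
Put 35 kg in truck 6; 25 kg remain.
Put 36 kg in truck 7; 64 kg remain.
Put 34 kg in truck 7; 30 kg remain.
Put 36 kg in truck 8; 64 kg remain.
Put 33 kg in truck 8; 31 kg remain.
Final trucks: [37,41] [42,41] [33,43] [34,36] [36,33] [40,35] [36,34] [36,33].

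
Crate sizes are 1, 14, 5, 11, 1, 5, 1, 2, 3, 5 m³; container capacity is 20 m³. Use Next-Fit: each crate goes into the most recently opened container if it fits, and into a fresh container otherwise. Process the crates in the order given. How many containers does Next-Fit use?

3

container 1: place 1 m³, 19 m³ left
container 1: place 14 m³, 5 m³ left
container 1: place 5 m³, 0 m³ left
container 2: place 11 m³, 9 m³ left
container 2: place 1 m³, 8 m³ left
container 2: place 5 m³, 3 m³ left
container 2: place 1 m³, 2 m³ left
container 2: place 2 m³, 0 m³ left
container 3: place 3 m³, 17 m³ left
container 3: place 5 m³, 12 m³ left
Final containers: [1,14,5] [11,1,5,1,2] [3,5].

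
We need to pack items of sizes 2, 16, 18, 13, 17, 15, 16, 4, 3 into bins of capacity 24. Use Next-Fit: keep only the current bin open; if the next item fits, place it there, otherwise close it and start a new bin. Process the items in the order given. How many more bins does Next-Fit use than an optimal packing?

0

Next-Fit: [2,16] [18] [13] [17] [15] [16,4,3] → 6 bins.
6 items exceed 12 (half the capacity), and no two of those can share a bin, so at least 6 bins are needed.
So 6 is already optimal.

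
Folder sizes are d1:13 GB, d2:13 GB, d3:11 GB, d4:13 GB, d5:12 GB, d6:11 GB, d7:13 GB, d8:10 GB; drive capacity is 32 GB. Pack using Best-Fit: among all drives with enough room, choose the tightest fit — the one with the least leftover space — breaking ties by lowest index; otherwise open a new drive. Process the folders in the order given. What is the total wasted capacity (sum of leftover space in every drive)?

d1 (13 GB) → drive 1 (remaining 19 GB)
d2 (13 GB) → drive 1 (remaining 6 GB)
d3 (11 GB) → drive 2 (remaining 21 GB)
d4 (13 GB) → drive 2 (remaining 8 GB)
d5 (12 GB) → drive 3 (remaining 20 GB)
d6 (11 GB) → drive 3 (remaining 9 GB)
d7 (13 GB) → drive 4 (remaining 19 GB)
d8 (10 GB) → drive 4 (remaining 9 GB)
4 drives × 32 GB = 128 GB; used 96 GB; unused 32 GB.

32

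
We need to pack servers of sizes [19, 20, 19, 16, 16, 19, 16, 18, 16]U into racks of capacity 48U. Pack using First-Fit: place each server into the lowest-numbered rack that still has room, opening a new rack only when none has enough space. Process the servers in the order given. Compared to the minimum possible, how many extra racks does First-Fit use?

1

First-Fit: [19,20] [19,16] [16,19] [16,18] [16] → 5 racks.
Total size 159U; any packing needs at least ⌈159/48⌉ = 4 racks.
An optimal packing achieves that bound: [20,19] [19,19] [18,16] [16,16,16] → 4 racks.
Excess: 5 − 4 = 1.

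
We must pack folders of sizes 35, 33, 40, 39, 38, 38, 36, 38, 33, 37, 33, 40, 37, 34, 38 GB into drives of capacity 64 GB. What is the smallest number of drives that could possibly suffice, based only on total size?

9 drives

Total size = 35 + 33 + 40 + 39 + 38 + 38 + 36 + 38 + 33 + 37 + 33 + 40 + 37 + 34 + 38 = 549 GB.
⌈549 / 64⌉ = 9.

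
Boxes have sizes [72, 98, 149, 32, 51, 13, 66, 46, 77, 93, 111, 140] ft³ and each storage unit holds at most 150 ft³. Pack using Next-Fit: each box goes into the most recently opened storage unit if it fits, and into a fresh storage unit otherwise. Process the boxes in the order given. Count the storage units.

9

72 ft³ → storage unit 1 (remaining 78 ft³)
98 ft³ → storage unit 2 (remaining 52 ft³)
149 ft³ → storage unit 3 (remaining 1 ft³)
32 ft³ → storage unit 4 (remaining 118 ft³)
51 ft³ → storage unit 4 (remaining 67 ft³)
13 ft³ → storage unit 4 (remaining 54 ft³)
66 ft³ → storage unit 5 (remaining 84 ft³)
46 ft³ → storage unit 5 (remaining 38 ft³)
77 ft³ → storage unit 6 (remaining 73 ft³)
93 ft³ → storage unit 7 (remaining 57 ft³)
111 ft³ → storage unit 8 (remaining 39 ft³)
140 ft³ → storage unit 9 (remaining 10 ft³)
Final storage units: [72] [98] [149] [32,51,13] [66,46] [77] [93] [111] [140].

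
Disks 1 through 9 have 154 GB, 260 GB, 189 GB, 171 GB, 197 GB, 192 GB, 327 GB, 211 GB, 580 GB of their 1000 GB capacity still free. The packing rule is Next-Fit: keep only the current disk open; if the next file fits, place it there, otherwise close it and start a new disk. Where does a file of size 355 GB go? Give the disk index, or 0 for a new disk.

9

Next-Fit only looks at disk 9, which has 580 GB free.
355 GB fits there.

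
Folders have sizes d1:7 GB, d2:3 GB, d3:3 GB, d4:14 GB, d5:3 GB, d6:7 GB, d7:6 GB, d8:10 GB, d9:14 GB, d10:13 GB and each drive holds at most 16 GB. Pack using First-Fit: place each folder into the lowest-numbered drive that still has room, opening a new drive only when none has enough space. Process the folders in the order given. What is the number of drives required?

Put d1 (7 GB) in drive 1; 9 GB remain.
Put d2 (3 GB) in drive 1; 6 GB remain.
Put d3 (3 GB) in drive 1; 3 GB remain.
Put d4 (14 GB) in drive 2; 2 GB remain.
Put d5 (3 GB) in drive 1; 0 GB remain.
Put d6 (7 GB) in drive 3; 9 GB remain.
Put d7 (6 GB) in drive 3; 3 GB remain.
Put d8 (10 GB) in drive 4; 6 GB remain.
Put d9 (14 GB) in drive 5; 2 GB remain.
Put d10 (13 GB) in drive 6; 3 GB remain.
Final drives: [7,3,3,3] [14] [7,6] [10] [14] [13].

6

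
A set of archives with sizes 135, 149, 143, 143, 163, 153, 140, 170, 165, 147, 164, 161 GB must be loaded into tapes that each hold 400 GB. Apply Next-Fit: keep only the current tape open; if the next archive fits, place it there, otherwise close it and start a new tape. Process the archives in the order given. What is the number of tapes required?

6 tapes

tape 1: place 135 GB, 265 GB left
tape 1: place 149 GB, 116 GB left
tape 2: place 143 GB, 257 GB left
tape 2: place 143 GB, 114 GB left
tape 3: place 163 GB, 237 GB left
tape 3: place 153 GB, 84 GB left
tape 4: place 140 GB, 260 GB left
tape 4: place 170 GB, 90 GB left
tape 5: place 165 GB, 235 GB left
tape 5: place 147 GB, 88 GB left
tape 6: place 164 GB, 236 GB left
tape 6: place 161 GB, 75 GB left
Final tapes: [135,149] [143,143] [163,153] [140,170] [165,147] [164,161].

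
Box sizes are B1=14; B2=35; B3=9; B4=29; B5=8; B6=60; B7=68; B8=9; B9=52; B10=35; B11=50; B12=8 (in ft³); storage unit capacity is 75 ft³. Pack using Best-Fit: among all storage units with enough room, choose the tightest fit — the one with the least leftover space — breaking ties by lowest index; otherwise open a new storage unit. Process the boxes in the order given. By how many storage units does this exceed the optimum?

0

Best-Fit: [14,35,9,8,9] [29,35,8] [60] [68] [52] [50] → 6 storage units.
Total size 377 ft³; any packing needs at least ⌈377/75⌉ = 6 storage units.
So 6 is already optimal.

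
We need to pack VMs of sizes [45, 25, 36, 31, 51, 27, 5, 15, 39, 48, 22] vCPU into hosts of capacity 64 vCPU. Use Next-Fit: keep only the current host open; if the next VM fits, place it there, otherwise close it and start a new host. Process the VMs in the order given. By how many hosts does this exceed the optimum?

Next-Fit: [45] [25,36] [31] [51] [27,5,15] [39] [48] [22] → 8 hosts.
Total size 344 vCPU; any packing needs at least ⌈344/64⌉ = 6 hosts.
An optimal packing achieves that bound: [51,5] [48,15] [45] [39,25] [36,27] [31,22] → 6 hosts.
Excess: 8 − 6 = 2.

2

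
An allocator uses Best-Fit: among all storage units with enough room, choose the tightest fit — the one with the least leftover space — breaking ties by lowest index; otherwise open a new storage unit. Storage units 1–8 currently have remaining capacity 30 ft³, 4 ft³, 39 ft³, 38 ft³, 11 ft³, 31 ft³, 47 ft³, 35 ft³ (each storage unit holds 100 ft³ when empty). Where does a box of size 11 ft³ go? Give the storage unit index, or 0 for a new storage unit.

Storage units with room: storage unit 1 (30 ft³), storage unit 3 (39 ft³), storage unit 4 (38 ft³), storage unit 5 (11 ft³), storage unit 6 (31 ft³), storage unit 7 (47 ft³), storage unit 8 (35 ft³).
Tightest fit is storage unit 5 with 11 ft³ free.

5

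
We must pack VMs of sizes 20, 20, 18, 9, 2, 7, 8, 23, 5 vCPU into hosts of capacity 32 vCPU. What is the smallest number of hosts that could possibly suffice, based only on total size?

4

Total size = 20 + 20 + 18 + 9 + 2 + 7 + 8 + 23 + 5 = 112 vCPU.
⌈112 / 32⌉ = 4.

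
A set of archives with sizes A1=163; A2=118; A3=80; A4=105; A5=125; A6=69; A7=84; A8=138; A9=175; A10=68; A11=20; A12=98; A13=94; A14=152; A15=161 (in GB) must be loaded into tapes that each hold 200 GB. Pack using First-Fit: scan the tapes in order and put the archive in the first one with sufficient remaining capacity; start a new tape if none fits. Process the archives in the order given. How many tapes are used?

tape 1: place A1 (163 GB), 37 GB left
tape 2: place A2 (118 GB), 82 GB left
tape 2: place A3 (80 GB), 2 GB left
tape 3: place A4 (105 GB), 95 GB left
tape 4: place A5 (125 GB), 75 GB left
tape 3: place A6 (69 GB), 26 GB left
tape 5: place A7 (84 GB), 116 GB left
tape 6: place A8 (138 GB), 62 GB left
tape 7: place A9 (175 GB), 25 GB left
tape 4: place A10 (68 GB), 7 GB left
tape 1: place A11 (20 GB), 17 GB left
tape 5: place A12 (98 GB), 18 GB left
tape 8: place A13 (94 GB), 106 GB left
tape 9: place A14 (152 GB), 48 GB left
tape 10: place A15 (161 GB), 39 GB left
Final tapes: [163,20] [118,80] [105,69] [125,68] [84,98] [138] [175] [94] [152] [161].

10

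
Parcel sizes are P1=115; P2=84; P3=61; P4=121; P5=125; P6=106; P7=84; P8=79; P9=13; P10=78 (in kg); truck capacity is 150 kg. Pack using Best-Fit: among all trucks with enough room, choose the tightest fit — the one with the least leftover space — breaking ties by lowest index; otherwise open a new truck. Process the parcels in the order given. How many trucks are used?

Put P1 (115 kg) in truck 1; 35 kg remain.
Put P2 (84 kg) in truck 2; 66 kg remain.
Put P3 (61 kg) in truck 2; 5 kg remain.
Put P4 (121 kg) in truck 3; 29 kg remain.
Put P5 (125 kg) in truck 4; 25 kg remain.
Put P6 (106 kg) in truck 5; 44 kg remain.
Put P7 (84 kg) in truck 6; 66 kg remain.
Put P8 (79 kg) in truck 7; 71 kg remain.
Put P9 (13 kg) in truck 4; 12 kg remain.
Put P10 (78 kg) in truck 8; 72 kg remain.
Final trucks: [115] [84,61] [121] [125,13] [106] [84] [79] [78].

8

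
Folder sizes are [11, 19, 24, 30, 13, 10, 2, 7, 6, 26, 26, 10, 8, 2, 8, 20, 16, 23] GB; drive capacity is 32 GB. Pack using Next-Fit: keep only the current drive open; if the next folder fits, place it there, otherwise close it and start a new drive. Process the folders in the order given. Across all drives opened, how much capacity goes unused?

11 GB → drive 1 (remaining 21 GB)
19 GB → drive 1 (remaining 2 GB)
24 GB → drive 2 (remaining 8 GB)
30 GB → drive 3 (remaining 2 GB)
13 GB → drive 4 (remaining 19 GB)
10 GB → drive 4 (remaining 9 GB)
2 GB → drive 4 (remaining 7 GB)
7 GB → drive 4 (remaining 0 GB)
6 GB → drive 5 (remaining 26 GB)
26 GB → drive 5 (remaining 0 GB)
26 GB → drive 6 (remaining 6 GB)
10 GB → drive 7 (remaining 22 GB)
8 GB → drive 7 (remaining 14 GB)
2 GB → drive 7 (remaining 12 GB)
8 GB → drive 7 (remaining 4 GB)
20 GB → drive 8 (remaining 12 GB)
16 GB → drive 9 (remaining 16 GB)
23 GB → drive 10 (remaining 9 GB)
10 drives × 32 GB = 320 GB; used 261 GB; unused 59 GB.

59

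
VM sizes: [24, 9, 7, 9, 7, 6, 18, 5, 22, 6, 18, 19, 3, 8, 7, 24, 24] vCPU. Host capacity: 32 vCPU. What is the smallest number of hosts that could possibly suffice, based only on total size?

7

Total size = 24 + 9 + 7 + 9 + 7 + 6 + 18 + 5 + 22 + 6 + 18 + 19 + 3 + 8 + 7 + 24 + 24 = 216 vCPU.
⌈216 / 32⌉ = 7.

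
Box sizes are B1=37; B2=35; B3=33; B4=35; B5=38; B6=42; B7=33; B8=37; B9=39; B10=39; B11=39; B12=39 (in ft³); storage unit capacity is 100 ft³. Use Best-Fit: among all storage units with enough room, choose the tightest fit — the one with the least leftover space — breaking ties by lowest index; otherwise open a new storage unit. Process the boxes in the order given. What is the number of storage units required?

B1 (37 ft³) → storage unit 1 (remaining 63 ft³)
B2 (35 ft³) → storage unit 1 (remaining 28 ft³)
B3 (33 ft³) → storage unit 2 (remaining 67 ft³)
B4 (35 ft³) → storage unit 2 (remaining 32 ft³)
B5 (38 ft³) → storage unit 3 (remaining 62 ft³)
B6 (42 ft³) → storage unit 3 (remaining 20 ft³)
B7 (33 ft³) → storage unit 4 (remaining 67 ft³)
B8 (37 ft³) → storage unit 4 (remaining 30 ft³)
B9 (39 ft³) → storage unit 5 (remaining 61 ft³)
B10 (39 ft³) → storage unit 5 (remaining 22 ft³)
B11 (39 ft³) → storage unit 6 (remaining 61 ft³)
B12 (39 ft³) → storage unit 6 (remaining 22 ft³)
Final storage units: [37,35] [33,35] [38,42] [33,37] [39,39] [39,39].

6 storage units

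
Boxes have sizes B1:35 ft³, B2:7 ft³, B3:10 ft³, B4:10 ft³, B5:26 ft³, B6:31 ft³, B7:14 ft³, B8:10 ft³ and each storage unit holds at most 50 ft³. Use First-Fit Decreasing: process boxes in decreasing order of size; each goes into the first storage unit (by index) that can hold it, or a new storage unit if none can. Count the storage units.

3

Sorted descending: 35, 31, 26, 14, 10, 10, 10, 7.
35 ft³ → storage unit 1 (remaining 15 ft³)
31 ft³ → storage unit 2 (remaining 19 ft³)
26 ft³ → storage unit 3 (remaining 24 ft³)
14 ft³ → storage unit 1 (remaining 1 ft³)
10 ft³ → storage unit 2 (remaining 9 ft³)
10 ft³ → storage unit 3 (remaining 14 ft³)
10 ft³ → storage unit 3 (remaining 4 ft³)
7 ft³ → storage unit 2 (remaining 2 ft³)
Final storage units: [35,14] [31,10,7] [26,10,10].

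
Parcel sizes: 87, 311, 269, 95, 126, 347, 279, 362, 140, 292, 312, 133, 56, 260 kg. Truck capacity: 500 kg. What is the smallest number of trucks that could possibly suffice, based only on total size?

Total size = 87 + 311 + 269 + 95 + 126 + 347 + 279 + 362 + 140 + 292 + 312 + 133 + 56 + 260 = 3069 kg.
⌈3069 / 500⌉ = 7.

7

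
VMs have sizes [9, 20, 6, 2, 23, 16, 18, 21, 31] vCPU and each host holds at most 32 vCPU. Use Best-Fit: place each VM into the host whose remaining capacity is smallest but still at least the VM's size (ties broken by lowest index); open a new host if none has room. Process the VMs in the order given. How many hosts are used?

6

Put 9 vCPU in host 1; 23 vCPU remain.
Put 20 vCPU in host 1; 3 vCPU remain.
Put 6 vCPU in host 2; 26 vCPU remain.
Put 2 vCPU in host 1; 1 vCPU remain.
Put 23 vCPU in host 2; 3 vCPU remain.
Put 16 vCPU in host 3; 16 vCPU remain.
Put 18 vCPU in host 4; 14 vCPU remain.
Put 21 vCPU in host 5; 11 vCPU remain.
Put 31 vCPU in host 6; 1 vCPU remain.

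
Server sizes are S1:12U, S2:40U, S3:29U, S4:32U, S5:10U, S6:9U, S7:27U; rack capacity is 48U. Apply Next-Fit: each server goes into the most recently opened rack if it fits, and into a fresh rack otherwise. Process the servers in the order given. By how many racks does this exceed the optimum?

1

Next-Fit: [12] [40] [29] [32,10] [9,27] → 5 racks.
Total size 159U; any packing needs at least ⌈159/48⌉ = 4 racks.
An optimal packing achieves that bound: [40] [32,12] [29,10,9] [27] → 4 racks.
Excess: 5 − 4 = 1.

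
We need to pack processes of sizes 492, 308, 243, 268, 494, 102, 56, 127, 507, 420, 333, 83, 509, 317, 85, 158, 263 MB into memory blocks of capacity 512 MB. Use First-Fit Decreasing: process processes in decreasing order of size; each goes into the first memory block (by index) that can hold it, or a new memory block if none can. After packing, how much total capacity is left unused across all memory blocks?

355

Sorted descending: 509, 507, 494, 492, 420, 333, 317, 308, 268, 263, 243, 158, 127, 102, 85, 83, 56.
memory block 1: place 509 MB, 3 MB left
memory block 2: place 507 MB, 5 MB left
memory block 3: place 494 MB, 18 MB left
memory block 4: place 492 MB, 20 MB left
memory block 5: place 420 MB, 92 MB left
memory block 6: place 333 MB, 179 MB left
memory block 7: place 317 MB, 195 MB left
memory block 8: place 308 MB, 204 MB left
memory block 9: place 268 MB, 244 MB left
memory block 10: place 263 MB, 249 MB left
memory block 9: place 243 MB, 1 MB left
memory block 6: place 158 MB, 21 MB left
memory block 7: place 127 MB, 68 MB left
memory block 8: place 102 MB, 102 MB left
memory block 5: place 85 MB, 7 MB left
memory block 8: place 83 MB, 19 MB left
memory block 7: place 56 MB, 12 MB left
10 memory blocks × 512 MB = 5120 MB; used 4765 MB; unused 355 MB.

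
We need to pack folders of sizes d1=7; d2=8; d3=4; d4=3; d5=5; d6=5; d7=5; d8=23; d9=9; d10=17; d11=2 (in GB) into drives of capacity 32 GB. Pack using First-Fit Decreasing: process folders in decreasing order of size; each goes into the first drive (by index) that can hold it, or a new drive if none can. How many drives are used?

Sorted descending: 23, 17, 9, 8, 7, 5, 5, 5, 4, 3, 2.
drive 1: place 23 GB, 9 GB left
drive 2: place 17 GB, 15 GB left
drive 1: place 9 GB, 0 GB left
drive 2: place 8 GB, 7 GB left
drive 2: place 7 GB, 0 GB left
drive 3: place 5 GB, 27 GB left
drive 3: place 5 GB, 22 GB left
drive 3: place 5 GB, 17 GB left
drive 3: place 4 GB, 13 GB left
drive 3: place 3 GB, 10 GB left
drive 3: place 2 GB, 8 GB left

3 drives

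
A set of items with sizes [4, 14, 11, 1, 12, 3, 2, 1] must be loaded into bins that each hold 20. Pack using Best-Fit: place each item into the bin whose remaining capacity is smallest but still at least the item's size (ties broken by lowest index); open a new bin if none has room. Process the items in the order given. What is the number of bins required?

3

bin 1: place 4, 16 left
bin 1: place 14, 2 left
bin 2: place 11, 9 left
bin 1: place 1, 1 left
bin 3: place 12, 8 left
bin 3: place 3, 5 left
bin 3: place 2, 3 left
bin 1: place 1, 0 left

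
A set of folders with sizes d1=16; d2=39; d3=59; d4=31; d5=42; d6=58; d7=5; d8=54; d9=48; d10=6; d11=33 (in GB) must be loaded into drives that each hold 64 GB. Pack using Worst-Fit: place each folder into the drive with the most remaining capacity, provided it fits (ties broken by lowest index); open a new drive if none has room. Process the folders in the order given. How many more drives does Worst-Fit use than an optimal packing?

1

Worst-Fit: [16,39] [59] [31,5,6] [42] [58] [54] [48] [33] → 8 drives.
Total size 391 GB; any packing needs at least ⌈391/64⌉ = 7 drives.
An optimal packing achieves that bound: [59,5] [58,6] [54] [48,16] [42] [39] [33,31] → 7 drives.
Excess: 8 − 7 = 1.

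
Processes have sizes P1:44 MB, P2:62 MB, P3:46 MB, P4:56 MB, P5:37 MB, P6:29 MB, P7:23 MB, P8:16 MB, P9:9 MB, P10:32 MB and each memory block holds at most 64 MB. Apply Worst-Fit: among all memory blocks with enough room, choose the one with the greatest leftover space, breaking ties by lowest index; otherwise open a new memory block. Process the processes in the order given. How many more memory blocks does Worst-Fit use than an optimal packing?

Worst-Fit: [44,9] [62] [46] [56] [37,16] [29,23] [32] → 7 memory blocks.
Total size 354 MB; any packing needs at least ⌈354/64⌉ = 6 memory blocks.
An optimal packing achieves that bound: [62] [56] [46,16] [44,9] [37,23] [32,29] → 6 memory blocks.
Excess: 7 − 6 = 1.

1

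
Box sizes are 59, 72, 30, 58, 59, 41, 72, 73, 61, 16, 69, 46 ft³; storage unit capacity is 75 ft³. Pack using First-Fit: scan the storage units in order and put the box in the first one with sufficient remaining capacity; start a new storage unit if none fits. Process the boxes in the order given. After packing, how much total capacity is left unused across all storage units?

Put 59 ft³ in storage unit 1; 16 ft³ remain.
Put 72 ft³ in storage unit 2; 3 ft³ remain.
Put 30 ft³ in storage unit 3; 45 ft³ remain.
Put 58 ft³ in storage unit 4; 17 ft³ remain.
Put 59 ft³ in storage unit 5; 16 ft³ remain.
Put 41 ft³ in storage unit 3; 4 ft³ remain.
Put 72 ft³ in storage unit 6; 3 ft³ remain.
Put 73 ft³ in storage unit 7; 2 ft³ remain.
Put 61 ft³ in storage unit 8; 14 ft³ remain.
Put 16 ft³ in storage unit 1; 0 ft³ remain.
Put 69 ft³ in storage unit 9; 6 ft³ remain.
Put 46 ft³ in storage unit 10; 29 ft³ remain.
10 storage units × 75 ft³ = 750 ft³; used 656 ft³; unused 94 ft³.

94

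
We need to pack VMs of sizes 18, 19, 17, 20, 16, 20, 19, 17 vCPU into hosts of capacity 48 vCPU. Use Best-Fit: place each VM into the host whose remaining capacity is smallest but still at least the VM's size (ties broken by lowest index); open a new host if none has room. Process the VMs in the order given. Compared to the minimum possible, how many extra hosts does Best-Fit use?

0

Best-Fit: [18,19] [17,20] [16,20] [19,17] → 4 hosts.
Total size 146 vCPU; any packing needs at least ⌈146/48⌉ = 4 hosts.
So 4 is already optimal.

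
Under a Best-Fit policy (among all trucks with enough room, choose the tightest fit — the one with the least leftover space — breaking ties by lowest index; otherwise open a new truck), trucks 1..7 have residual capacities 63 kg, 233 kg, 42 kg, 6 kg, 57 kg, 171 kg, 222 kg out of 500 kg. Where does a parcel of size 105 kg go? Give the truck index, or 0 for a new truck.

Trucks with room: truck 2 (233 kg), truck 6 (171 kg), truck 7 (222 kg).
Tightest fit is truck 6 with 171 kg free.

6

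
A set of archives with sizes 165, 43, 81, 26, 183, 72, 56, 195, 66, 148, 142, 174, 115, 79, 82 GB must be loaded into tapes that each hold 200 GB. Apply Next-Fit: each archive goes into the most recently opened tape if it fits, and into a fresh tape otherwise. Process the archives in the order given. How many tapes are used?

tape 1: place 165 GB, 35 GB left
tape 2: place 43 GB, 157 GB left
tape 2: place 81 GB, 76 GB left
tape 2: place 26 GB, 50 GB left
tape 3: place 183 GB, 17 GB left
tape 4: place 72 GB, 128 GB left
tape 4: place 56 GB, 72 GB left
tape 5: place 195 GB, 5 GB left
tape 6: place 66 GB, 134 GB left
tape 7: place 148 GB, 52 GB left
tape 8: place 142 GB, 58 GB left
tape 9: place 174 GB, 26 GB left
tape 10: place 115 GB, 85 GB left
tape 10: place 79 GB, 6 GB left
tape 11: place 82 GB, 118 GB left
Final tapes: [165] [43,81,26] [183] [72,56] [195] [66] [148] [142] [174] [115,79] [82].

11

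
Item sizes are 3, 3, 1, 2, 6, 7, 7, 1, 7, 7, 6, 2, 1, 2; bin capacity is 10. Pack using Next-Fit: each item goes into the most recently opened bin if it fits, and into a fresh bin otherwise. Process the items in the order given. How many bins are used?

Put 3 in bin 1; 7 remain.
Put 3 in bin 1; 4 remain.
Put 1 in bin 1; 3 remain.
Put 2 in bin 1; 1 remain.
Put 6 in bin 2; 4 remain.
Put 7 in bin 3; 3 remain.
Put 7 in bin 4; 3 remain.
Put 1 in bin 4; 2 remain.
Put 7 in bin 5; 3 remain.
Put 7 in bin 6; 3 remain.
Put 6 in bin 7; 4 remain.
Put 2 in bin 7; 2 remain.
Put 1 in bin 7; 1 remain.
Put 2 in bin 8; 8 remain.
Final bins: [3,3,1,2] [6] [7] [7,1] [7] [7] [6,2,1] [2].

8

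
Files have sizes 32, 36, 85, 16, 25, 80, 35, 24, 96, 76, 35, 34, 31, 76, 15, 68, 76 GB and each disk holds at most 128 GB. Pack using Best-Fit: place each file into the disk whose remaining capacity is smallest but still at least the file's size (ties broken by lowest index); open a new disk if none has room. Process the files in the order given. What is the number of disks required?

disk 1: place 32 GB, 96 GB left
disk 1: place 36 GB, 60 GB left
disk 2: place 85 GB, 43 GB left
disk 2: place 16 GB, 27 GB left
disk 2: place 25 GB, 2 GB left
disk 3: place 80 GB, 48 GB left
disk 3: place 35 GB, 13 GB left
disk 1: place 24 GB, 36 GB left
disk 4: place 96 GB, 32 GB left
disk 5: place 76 GB, 52 GB left
disk 1: place 35 GB, 1 GB left
disk 5: place 34 GB, 18 GB left
disk 4: place 31 GB, 1 GB left
disk 6: place 76 GB, 52 GB left
disk 5: place 15 GB, 3 GB left
disk 7: place 68 GB, 60 GB left
disk 8: place 76 GB, 52 GB left

8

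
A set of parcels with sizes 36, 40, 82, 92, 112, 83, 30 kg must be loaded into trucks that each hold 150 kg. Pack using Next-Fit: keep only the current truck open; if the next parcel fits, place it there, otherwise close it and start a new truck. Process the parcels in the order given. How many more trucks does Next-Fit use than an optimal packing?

Next-Fit: [36,40] [82] [92] [112] [83,30] → 5 trucks.
Total size 475 kg; any packing needs at least ⌈475/150⌉ = 4 trucks.
An optimal packing achieves that bound: [112,36] [92,40] [83,30] [82] → 4 trucks.
Excess: 5 − 4 = 1.

1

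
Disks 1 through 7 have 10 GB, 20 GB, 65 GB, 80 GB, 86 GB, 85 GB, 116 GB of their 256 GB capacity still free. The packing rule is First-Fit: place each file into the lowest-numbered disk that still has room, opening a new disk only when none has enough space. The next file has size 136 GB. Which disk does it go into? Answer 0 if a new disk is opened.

No disk has ≥ 136 GB free, so a new disk is opened.

0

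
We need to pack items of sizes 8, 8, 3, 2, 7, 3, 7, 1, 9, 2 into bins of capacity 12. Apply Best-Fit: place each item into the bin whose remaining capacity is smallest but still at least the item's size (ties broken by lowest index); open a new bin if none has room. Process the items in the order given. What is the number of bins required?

Put 8 in bin 1; 4 remain.
Put 8 in bin 2; 4 remain.
Put 3 in bin 1; 1 remain.
Put 2 in bin 2; 2 remain.
Put 7 in bin 3; 5 remain.
Put 3 in bin 3; 2 remain.
Put 7 in bin 4; 5 remain.
Put 1 in bin 1; 0 remain.
Put 9 in bin 5; 3 remain.
Put 2 in bin 2; 0 remain.
Final bins: [8,3,1] [8,2,2] [7,3] [7] [9].

5 bins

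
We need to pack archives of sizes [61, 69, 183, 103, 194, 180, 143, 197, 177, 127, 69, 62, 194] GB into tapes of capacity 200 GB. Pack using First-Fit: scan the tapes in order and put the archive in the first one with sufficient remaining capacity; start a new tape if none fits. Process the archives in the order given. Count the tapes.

10

Put 61 GB in tape 1; 139 GB remain.
Put 69 GB in tape 1; 70 GB remain.
Put 183 GB in tape 2; 17 GB remain.
Put 103 GB in tape 3; 97 GB remain.
Put 194 GB in tape 4; 6 GB remain.
Put 180 GB in tape 5; 20 GB remain.
Put 143 GB in tape 6; 57 GB remain.
Put 197 GB in tape 7; 3 GB remain.
Put 177 GB in tape 8; 23 GB remain.
Put 127 GB in tape 9; 73 GB remain.
Put 69 GB in tape 1; 1 GB remain.
Put 62 GB in tape 3; 35 GB remain.
Put 194 GB in tape 10; 6 GB remain.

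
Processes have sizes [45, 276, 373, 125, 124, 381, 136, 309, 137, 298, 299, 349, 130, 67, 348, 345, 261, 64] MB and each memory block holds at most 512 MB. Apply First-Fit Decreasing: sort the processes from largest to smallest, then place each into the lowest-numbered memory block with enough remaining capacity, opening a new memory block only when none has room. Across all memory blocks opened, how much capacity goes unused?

Sorted descending: 381, 373, 349, 348, 345, 309, 299, 298, 276, 261, 137, 136, 130, 125, 124, 67, 64, 45.
Put 381 MB in memory block 1; 131 MB remain.
Put 373 MB in memory block 2; 139 MB remain.
Put 349 MB in memory block 3; 163 MB remain.
Put 348 MB in memory block 4; 164 MB remain.
Put 345 MB in memory block 5; 167 MB remain.
Put 309 MB in memory block 6; 203 MB remain.
Put 299 MB in memory block 7; 213 MB remain.
Put 298 MB in memory block 8; 214 MB remain.
Put 276 MB in memory block 9; 236 MB remain.
Put 261 MB in memory block 10; 251 MB remain.
Put 137 MB in memory block 2; 2 MB remain.
Put 136 MB in memory block 3; 27 MB remain.
Put 130 MB in memory block 1; 1 MB remain.
Put 125 MB in memory block 4; 39 MB remain.
Put 124 MB in memory block 5; 43 MB remain.
Put 67 MB in memory block 6; 136 MB remain.
Put 64 MB in memory block 6; 72 MB remain.
Put 45 MB in memory block 6; 27 MB remain.
10 memory blocks × 512 MB = 5120 MB; used 4067 MB; unused 1053 MB.

1053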